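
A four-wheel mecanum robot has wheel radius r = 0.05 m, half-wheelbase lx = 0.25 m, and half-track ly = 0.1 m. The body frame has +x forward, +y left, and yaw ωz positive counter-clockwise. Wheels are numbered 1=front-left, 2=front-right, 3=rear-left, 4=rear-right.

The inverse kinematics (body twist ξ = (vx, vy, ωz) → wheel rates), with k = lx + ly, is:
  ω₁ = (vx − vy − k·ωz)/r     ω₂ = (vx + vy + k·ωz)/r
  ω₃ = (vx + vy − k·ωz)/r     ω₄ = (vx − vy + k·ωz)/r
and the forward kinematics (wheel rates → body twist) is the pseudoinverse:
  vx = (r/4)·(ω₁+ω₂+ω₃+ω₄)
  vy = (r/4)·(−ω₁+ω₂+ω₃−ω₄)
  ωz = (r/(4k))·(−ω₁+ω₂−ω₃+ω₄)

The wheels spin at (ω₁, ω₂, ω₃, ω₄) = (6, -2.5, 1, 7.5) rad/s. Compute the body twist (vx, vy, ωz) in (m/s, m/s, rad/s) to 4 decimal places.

k = lx + ly = 0.25 + 0.1 = 0.3500
ω₁+ω₂+ω₃+ω₄ = 12.0000  →  vx = (0.05/4)·12.0000 = 0.1500
−ω₁+ω₂+ω₃−ω₄ = -15.0000  →  vy = (0.05/4)·-15.0000 = -0.1875
−ω₁+ω₂−ω₃+ω₄ = -2.0000  →  ωz = (0.05/1.4000)·-2.0000 = -0.0714

(0.1500, -0.1875, -0.0714)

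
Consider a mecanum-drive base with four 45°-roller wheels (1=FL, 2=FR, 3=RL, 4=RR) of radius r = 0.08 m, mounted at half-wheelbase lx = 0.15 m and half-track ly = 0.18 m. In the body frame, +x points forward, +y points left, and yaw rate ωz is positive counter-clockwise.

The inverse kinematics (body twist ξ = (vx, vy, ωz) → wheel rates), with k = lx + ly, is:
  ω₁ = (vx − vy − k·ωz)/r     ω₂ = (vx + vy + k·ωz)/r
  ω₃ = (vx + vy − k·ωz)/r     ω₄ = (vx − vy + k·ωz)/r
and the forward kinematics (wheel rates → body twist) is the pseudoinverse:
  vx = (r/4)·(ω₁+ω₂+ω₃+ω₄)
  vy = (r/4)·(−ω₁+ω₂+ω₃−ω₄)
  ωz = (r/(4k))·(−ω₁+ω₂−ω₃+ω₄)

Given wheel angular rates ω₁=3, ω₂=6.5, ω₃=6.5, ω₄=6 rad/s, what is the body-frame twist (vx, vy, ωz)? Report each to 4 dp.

k = lx + ly = 0.15 + 0.18 = 0.3300
ω₁+ω₂+ω₃+ω₄ = 22.0000  →  vx = (0.08/4)·22.0000 = 0.4400
−ω₁+ω₂+ω₃−ω₄ = 4.0000  →  vy = (0.08/4)·4.0000 = 0.0800
−ω₁+ω₂−ω₃+ω₄ = 3.0000  →  ωz = (0.08/1.3200)·3.0000 = 0.1818

(0.4400, 0.0800, 0.1818)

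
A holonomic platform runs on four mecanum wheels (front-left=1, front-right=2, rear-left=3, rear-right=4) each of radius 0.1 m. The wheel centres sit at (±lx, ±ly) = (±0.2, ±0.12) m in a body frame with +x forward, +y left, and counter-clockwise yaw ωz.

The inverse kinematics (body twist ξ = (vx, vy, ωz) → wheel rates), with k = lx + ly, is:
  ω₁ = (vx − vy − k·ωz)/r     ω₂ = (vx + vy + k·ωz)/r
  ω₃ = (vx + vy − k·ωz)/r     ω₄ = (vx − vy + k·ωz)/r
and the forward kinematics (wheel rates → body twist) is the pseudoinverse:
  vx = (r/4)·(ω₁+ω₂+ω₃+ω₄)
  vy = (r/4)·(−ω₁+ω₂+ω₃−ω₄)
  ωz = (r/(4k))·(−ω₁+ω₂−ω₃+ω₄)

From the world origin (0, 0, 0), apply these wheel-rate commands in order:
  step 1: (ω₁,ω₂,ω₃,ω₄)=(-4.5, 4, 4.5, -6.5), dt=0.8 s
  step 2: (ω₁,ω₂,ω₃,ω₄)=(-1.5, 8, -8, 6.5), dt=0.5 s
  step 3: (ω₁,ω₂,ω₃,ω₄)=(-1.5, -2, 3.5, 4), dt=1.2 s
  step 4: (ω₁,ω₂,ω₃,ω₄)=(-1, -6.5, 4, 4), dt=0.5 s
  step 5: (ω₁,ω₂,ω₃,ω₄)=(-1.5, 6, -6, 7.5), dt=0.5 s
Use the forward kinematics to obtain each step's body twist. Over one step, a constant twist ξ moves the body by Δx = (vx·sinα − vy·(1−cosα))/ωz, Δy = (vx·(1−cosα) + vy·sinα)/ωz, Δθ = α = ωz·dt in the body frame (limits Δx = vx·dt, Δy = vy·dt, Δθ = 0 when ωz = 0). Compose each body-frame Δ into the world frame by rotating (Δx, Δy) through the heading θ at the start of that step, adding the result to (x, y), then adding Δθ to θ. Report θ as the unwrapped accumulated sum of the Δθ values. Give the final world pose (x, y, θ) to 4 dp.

(0.3117, 0.3866, 1.3867)

step 1: ξ=(vx,vy,ωz)=(-0.0625, 0.4875, -0.1953), dt=0.8 → body Δ=(-0.0194, 0.3923, -0.1562) → world pose (-0.0194, 0.3923, -0.1562)
step 2: ξ=(vx,vy,ωz)=(0.1250, -0.1250, 1.8750), dt=0.5 → body Δ=(0.0810, -0.0265, 0.9375) → world pose (0.0564, 0.3535, 0.7812)
step 3: ξ=(vx,vy,ωz)=(0.1000, -0.0250, 0.0000), dt=1.2 → body Δ=(0.1200, -0.0300, 0.0000) → world pose (0.1628, 0.4167, 0.7812)
step 4: ξ=(vx,vy,ωz)=(0.0125, -0.1375, -0.4297), dt=0.5 → body Δ=(-0.0012, -0.0689, -0.2148) → world pose (0.2105, 0.3670, 0.5664)
step 5: ξ=(vx,vy,ωz)=(0.1500, -0.1500, 1.6406), dt=0.5 → body Δ=(0.0959, -0.0378, 0.8203) → world pose (0.3117, 0.3866, 1.3867)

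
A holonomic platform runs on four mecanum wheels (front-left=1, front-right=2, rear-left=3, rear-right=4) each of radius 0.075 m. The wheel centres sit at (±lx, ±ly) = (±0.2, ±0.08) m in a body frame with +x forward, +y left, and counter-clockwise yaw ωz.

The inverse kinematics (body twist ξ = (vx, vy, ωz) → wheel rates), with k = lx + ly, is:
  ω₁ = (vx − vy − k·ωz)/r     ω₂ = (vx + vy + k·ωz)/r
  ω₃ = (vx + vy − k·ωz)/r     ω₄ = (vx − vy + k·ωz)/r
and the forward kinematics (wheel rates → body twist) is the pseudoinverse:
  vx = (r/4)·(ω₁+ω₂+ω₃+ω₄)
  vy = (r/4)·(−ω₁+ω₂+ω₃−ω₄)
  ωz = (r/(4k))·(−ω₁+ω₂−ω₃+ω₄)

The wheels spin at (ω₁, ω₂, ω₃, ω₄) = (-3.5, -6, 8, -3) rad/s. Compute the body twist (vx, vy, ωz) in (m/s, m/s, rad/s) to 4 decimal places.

k = lx + ly = 0.2 + 0.08 = 0.2800
ω₁+ω₂+ω₃+ω₄ = -4.5000  →  vx = (0.075/4)·-4.5000 = -0.0844
−ω₁+ω₂+ω₃−ω₄ = 8.5000  →  vy = (0.075/4)·8.5000 = 0.1594
−ω₁+ω₂−ω₃+ω₄ = -13.5000  →  ωz = (0.075/1.1200)·-13.5000 = -0.9040

(-0.0844, 0.1594, -0.9040)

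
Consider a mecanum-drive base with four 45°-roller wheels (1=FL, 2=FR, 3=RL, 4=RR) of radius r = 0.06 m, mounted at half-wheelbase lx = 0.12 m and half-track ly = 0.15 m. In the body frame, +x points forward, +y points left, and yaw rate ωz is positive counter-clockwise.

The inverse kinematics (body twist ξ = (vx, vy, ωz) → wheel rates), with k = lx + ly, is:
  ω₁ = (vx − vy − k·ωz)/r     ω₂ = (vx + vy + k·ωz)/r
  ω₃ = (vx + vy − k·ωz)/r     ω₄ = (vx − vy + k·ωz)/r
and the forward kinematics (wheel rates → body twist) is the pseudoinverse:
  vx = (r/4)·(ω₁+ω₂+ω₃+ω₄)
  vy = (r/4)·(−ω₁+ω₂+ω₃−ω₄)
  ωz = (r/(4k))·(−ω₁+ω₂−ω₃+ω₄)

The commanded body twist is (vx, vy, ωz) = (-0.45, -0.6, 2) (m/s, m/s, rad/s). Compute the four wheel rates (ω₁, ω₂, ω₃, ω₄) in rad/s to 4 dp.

k = lx + ly = 0.12 + 0.15 = 0.2700;  k·ωz = 0.2700·2 = 0.5400
ω₁ (FL) = (vx − vy − k·ωz)/r = -0.3900/0.06 = -6.5000
ω₂ (FR) = (vx + vy + k·ωz)/r = -0.5100/0.06 = -8.5000
ω₃ (RL) = (vx + vy − k·ωz)/r = -1.5900/0.06 = -26.5000
ω₄ (RR) = (vx − vy + k·ωz)/r = 0.6900/0.06 = 11.5000

(-6.5000, -8.5000, -26.5000, 11.5000)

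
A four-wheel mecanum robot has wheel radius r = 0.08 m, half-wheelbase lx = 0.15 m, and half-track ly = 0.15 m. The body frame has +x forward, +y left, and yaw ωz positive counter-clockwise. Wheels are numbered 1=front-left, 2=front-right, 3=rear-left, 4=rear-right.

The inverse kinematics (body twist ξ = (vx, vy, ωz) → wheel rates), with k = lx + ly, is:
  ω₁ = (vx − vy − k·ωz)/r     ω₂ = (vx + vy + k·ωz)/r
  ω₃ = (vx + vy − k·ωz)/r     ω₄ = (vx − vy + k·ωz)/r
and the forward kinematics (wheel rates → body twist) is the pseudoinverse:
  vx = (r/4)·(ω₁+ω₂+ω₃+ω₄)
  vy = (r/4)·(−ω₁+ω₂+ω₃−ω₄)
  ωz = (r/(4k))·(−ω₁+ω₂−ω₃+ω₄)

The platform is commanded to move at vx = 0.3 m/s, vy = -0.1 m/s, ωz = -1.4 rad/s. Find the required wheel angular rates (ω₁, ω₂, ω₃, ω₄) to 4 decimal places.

(10.2500, -2.7500, 7.7500, -0.2500)

k = lx + ly = 0.15 + 0.15 = 0.3000;  k·ωz = 0.3000·-1.4 = -0.4200
ω₁ (FL) = (vx − vy − k·ωz)/r = 0.8200/0.08 = 10.2500
ω₂ (FR) = (vx + vy + k·ωz)/r = -0.2200/0.08 = -2.7500
ω₃ (RL) = (vx + vy − k·ωz)/r = 0.6200/0.08 = 7.7500
ω₄ (RR) = (vx − vy + k·ωz)/r = -0.0200/0.08 = -0.2500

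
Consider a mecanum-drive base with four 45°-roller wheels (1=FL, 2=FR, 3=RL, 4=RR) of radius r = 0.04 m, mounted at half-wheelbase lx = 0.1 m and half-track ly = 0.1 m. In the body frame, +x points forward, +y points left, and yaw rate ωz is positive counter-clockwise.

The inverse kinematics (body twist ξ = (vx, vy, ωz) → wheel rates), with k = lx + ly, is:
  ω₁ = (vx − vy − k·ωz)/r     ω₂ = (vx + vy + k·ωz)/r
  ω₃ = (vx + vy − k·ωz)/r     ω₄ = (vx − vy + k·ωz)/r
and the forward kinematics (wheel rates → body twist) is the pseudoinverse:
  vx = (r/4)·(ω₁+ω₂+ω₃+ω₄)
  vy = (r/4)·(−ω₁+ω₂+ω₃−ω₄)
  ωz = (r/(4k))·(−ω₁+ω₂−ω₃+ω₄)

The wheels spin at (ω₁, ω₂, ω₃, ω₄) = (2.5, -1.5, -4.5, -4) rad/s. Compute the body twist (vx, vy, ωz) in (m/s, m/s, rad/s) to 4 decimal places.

k = lx + ly = 0.1 + 0.1 = 0.2000
ω₁+ω₂+ω₃+ω₄ = -7.5000  →  vx = (0.04/4)·-7.5000 = -0.0750
−ω₁+ω₂+ω₃−ω₄ = -4.5000  →  vy = (0.04/4)·-4.5000 = -0.0450
−ω₁+ω₂−ω₃+ω₄ = -3.5000  →  ωz = (0.04/0.8000)·-3.5000 = -0.1750

(-0.0750, -0.0450, -0.1750)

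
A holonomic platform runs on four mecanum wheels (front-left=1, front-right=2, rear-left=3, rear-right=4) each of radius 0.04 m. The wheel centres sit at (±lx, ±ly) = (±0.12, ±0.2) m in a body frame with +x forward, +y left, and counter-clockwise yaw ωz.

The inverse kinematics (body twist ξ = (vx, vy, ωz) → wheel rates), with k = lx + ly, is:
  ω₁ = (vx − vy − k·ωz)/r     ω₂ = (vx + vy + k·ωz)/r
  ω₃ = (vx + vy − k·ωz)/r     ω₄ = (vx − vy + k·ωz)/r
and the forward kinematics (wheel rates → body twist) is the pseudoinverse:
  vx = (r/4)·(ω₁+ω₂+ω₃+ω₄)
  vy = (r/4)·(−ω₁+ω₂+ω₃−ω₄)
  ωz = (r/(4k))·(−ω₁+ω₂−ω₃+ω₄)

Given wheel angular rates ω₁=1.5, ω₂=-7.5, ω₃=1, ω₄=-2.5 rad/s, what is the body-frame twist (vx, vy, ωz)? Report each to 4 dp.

k = lx + ly = 0.12 + 0.2 = 0.3200
ω₁+ω₂+ω₃+ω₄ = -7.5000  →  vx = (0.04/4)·-7.5000 = -0.0750
−ω₁+ω₂+ω₃−ω₄ = -5.5000  →  vy = (0.04/4)·-5.5000 = -0.0550
−ω₁+ω₂−ω₃+ω₄ = -12.5000  →  ωz = (0.04/1.2800)·-12.5000 = -0.3906

(-0.0750, -0.0550, -0.3906)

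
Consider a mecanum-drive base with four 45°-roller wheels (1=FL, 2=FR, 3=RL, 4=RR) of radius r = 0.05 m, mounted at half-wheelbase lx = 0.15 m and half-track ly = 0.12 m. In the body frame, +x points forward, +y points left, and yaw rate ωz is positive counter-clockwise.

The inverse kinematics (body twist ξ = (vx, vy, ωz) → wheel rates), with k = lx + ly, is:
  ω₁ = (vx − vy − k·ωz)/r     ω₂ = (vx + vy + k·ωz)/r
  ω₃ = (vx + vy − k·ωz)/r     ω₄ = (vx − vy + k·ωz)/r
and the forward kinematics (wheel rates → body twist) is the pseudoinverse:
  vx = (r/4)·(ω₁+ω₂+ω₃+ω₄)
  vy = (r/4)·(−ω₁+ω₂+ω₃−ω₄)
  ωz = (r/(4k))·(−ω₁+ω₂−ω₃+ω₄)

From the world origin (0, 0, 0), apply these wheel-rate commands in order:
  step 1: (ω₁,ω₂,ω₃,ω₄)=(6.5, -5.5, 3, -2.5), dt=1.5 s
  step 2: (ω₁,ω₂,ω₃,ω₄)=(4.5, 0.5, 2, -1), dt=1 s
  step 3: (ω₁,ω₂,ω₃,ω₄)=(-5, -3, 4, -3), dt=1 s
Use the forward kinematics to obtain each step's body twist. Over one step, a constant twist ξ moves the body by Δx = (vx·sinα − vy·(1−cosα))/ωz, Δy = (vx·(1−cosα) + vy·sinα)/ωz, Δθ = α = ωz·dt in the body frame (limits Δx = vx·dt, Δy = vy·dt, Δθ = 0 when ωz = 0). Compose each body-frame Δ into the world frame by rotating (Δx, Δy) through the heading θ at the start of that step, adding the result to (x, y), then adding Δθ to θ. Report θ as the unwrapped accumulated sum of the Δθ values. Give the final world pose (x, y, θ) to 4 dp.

step 1: ξ=(vx,vy,ωz)=(0.0188, -0.0813, -0.8102), dt=1.5 → body Δ=(-0.0437, -0.1091, -1.2153) → world pose (-0.0437, -0.1091, -1.2153)
step 2: ξ=(vx,vy,ωz)=(0.0750, -0.0125, -0.3241), dt=1.0 → body Δ=(0.0717, -0.0243, -0.3241) → world pose (-0.0415, -0.1848, -1.5394)
step 3: ξ=(vx,vy,ωz)=(-0.0875, 0.1125, -0.2315), dt=1.0 → body Δ=(-0.0738, 0.1216, -0.2315) → world pose (0.0777, -0.1072, -1.7708)

(0.0777, -0.1072, -1.7708)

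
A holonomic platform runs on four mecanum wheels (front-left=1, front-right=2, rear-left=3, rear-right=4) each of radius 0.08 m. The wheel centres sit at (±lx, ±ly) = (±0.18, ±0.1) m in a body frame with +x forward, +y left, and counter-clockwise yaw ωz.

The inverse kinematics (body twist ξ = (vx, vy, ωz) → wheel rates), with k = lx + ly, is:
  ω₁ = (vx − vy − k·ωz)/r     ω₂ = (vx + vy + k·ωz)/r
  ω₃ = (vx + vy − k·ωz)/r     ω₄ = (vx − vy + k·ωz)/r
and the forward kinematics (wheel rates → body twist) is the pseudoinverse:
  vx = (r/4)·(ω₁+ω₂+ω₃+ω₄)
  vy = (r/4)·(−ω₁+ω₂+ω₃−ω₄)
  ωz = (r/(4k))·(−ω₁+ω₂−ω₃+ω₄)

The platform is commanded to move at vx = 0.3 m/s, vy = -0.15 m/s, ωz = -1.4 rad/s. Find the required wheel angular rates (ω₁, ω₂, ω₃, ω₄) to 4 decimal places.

k = lx + ly = 0.18 + 0.1 = 0.2800;  k·ωz = 0.2800·-1.4 = -0.3920
ω₁ (FL) = (vx − vy − k·ωz)/r = 0.8420/0.08 = 10.5250
ω₂ (FR) = (vx + vy + k·ωz)/r = -0.2420/0.08 = -3.0250
ω₃ (RL) = (vx + vy − k·ωz)/r = 0.5420/0.08 = 6.7750
ω₄ (RR) = (vx − vy + k·ωz)/r = 0.0580/0.08 = 0.7250

(10.5250, -3.0250, 6.7750, 0.7250)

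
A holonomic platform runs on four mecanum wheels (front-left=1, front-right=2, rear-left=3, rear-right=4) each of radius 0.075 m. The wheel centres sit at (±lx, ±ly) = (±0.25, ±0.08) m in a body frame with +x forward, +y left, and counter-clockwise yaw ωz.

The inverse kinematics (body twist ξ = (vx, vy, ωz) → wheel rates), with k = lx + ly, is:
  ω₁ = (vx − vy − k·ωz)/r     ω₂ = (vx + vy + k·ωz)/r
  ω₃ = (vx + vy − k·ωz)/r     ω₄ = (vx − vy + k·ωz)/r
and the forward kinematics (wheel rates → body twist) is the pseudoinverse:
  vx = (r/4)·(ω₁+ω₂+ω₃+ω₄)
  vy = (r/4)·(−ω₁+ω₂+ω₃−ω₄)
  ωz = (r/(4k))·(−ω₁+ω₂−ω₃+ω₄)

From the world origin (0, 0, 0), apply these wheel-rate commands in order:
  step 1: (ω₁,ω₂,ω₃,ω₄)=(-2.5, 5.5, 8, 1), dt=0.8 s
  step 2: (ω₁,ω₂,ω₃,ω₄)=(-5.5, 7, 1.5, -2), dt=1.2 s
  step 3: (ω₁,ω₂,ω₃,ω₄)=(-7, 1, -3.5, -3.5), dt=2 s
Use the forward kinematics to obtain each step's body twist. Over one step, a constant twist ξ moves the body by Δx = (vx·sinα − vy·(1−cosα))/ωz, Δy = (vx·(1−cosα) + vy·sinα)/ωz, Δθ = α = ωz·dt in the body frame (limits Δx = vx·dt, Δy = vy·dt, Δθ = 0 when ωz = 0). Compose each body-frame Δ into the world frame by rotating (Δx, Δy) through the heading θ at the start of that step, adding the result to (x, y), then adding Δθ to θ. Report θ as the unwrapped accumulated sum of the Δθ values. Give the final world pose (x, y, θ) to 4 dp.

step 1: ξ=(vx,vy,ωz)=(0.2250, 0.2812, 0.0568), dt=0.8 → body Δ=(0.1748, 0.2290, 0.0455) → world pose (0.1748, 0.2290, 0.0455)
step 2: ξ=(vx,vy,ωz)=(0.0188, 0.3000, 0.5114), dt=1.2 → body Δ=(-0.0859, 0.3445, 0.6136) → world pose (0.0733, 0.5693, 0.6591)
step 3: ξ=(vx,vy,ωz)=(-0.2438, 0.1500, 0.4545), dt=2.0 → body Δ=(-0.5503, 0.0536, 0.9091) → world pose (-0.3945, 0.2746, 1.5682)

(-0.3945, 0.2746, 1.5682)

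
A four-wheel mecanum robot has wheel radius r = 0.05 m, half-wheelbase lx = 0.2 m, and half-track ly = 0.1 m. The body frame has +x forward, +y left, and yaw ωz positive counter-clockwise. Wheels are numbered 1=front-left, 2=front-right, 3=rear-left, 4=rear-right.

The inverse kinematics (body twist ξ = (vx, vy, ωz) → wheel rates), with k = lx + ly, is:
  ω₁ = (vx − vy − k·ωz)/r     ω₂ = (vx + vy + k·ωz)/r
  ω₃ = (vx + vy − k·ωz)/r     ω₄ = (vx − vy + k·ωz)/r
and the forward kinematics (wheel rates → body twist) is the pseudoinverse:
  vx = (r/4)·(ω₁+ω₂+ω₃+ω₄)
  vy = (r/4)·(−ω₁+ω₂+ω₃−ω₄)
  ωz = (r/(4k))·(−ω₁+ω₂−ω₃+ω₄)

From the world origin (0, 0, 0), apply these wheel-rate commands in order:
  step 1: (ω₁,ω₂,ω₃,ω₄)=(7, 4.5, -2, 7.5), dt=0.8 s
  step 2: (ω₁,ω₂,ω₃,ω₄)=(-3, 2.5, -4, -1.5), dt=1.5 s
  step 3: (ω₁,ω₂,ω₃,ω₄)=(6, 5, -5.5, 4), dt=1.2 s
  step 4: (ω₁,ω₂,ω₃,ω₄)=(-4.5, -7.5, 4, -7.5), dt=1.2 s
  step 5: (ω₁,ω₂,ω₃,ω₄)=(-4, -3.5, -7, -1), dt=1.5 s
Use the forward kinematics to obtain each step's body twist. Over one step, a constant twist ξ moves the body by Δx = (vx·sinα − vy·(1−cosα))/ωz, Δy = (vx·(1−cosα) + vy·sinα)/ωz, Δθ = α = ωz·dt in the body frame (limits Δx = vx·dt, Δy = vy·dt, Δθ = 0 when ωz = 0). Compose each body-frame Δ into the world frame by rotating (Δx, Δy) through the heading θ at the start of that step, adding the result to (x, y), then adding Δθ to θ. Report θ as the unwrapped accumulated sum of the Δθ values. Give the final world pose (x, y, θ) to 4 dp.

(-0.1520, -0.4075, 0.8396)

step 1: ξ=(vx,vy,ωz)=(0.2125, -0.1500, 0.2917), dt=0.8 → body Δ=(0.1824, -0.0992, 0.2333) → world pose (0.1824, -0.0992, 0.2333)
step 2: ξ=(vx,vy,ωz)=(-0.0750, 0.0375, 0.3333), dt=1.5 → body Δ=(-0.1216, 0.0264, 0.5000) → world pose (0.0579, -0.1016, 0.7333)
step 3: ξ=(vx,vy,ωz)=(0.1188, -0.1313, 0.3542), dt=1.2 → body Δ=(0.1712, -0.1230, 0.4250) → world pose (0.2675, -0.0784, 1.1583)
step 4: ξ=(vx,vy,ωz)=(-0.1938, 0.1063, -0.6042), dt=1.2 → body Δ=(-0.1684, 0.1973, -0.7250) → world pose (0.0192, -0.1536, 0.4333)
step 5: ξ=(vx,vy,ωz)=(-0.1938, -0.0688, 0.2708), dt=1.5 → body Δ=(-0.2620, -0.1585, 0.4062) → world pose (-0.1520, -0.4075, 0.8396)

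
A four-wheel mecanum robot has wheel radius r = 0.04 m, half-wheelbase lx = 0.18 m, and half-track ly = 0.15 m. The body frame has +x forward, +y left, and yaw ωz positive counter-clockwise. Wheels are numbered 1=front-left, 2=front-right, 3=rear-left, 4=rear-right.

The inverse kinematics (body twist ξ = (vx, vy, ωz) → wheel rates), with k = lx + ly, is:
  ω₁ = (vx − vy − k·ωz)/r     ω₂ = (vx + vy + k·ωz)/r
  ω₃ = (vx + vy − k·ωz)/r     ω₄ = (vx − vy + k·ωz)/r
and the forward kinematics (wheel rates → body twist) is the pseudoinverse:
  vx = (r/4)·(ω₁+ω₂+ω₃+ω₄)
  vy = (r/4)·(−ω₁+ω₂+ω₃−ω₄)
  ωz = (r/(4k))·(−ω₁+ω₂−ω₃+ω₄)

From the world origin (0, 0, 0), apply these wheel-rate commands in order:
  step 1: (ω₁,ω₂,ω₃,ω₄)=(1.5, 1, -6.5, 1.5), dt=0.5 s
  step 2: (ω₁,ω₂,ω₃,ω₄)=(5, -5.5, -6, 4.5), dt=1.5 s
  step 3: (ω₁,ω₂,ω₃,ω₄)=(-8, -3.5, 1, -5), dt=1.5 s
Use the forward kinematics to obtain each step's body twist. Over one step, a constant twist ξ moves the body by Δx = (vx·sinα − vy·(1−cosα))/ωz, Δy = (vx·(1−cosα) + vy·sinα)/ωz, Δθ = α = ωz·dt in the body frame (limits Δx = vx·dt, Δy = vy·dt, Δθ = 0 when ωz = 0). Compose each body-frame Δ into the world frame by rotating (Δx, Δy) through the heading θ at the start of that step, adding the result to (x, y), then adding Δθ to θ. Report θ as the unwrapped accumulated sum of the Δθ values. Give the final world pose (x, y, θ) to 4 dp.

(-0.2484, -0.2210, 0.0455)

step 1: ξ=(vx,vy,ωz)=(-0.0250, -0.0850, 0.2273), dt=0.5 → body Δ=(-0.0101, -0.0431, 0.1136) → world pose (-0.0101, -0.0431, 0.1136)
step 2: ξ=(vx,vy,ωz)=(-0.0200, -0.2100, 0.0000), dt=1.5 → body Δ=(-0.0300, -0.3150, 0.0000) → world pose (-0.0041, -0.3595, 0.1136)
step 3: ξ=(vx,vy,ωz)=(-0.1550, 0.1050, -0.0455), dt=1.5 → body Δ=(-0.2270, 0.1653, -0.0682) → world pose (-0.2484, -0.2210, 0.0455)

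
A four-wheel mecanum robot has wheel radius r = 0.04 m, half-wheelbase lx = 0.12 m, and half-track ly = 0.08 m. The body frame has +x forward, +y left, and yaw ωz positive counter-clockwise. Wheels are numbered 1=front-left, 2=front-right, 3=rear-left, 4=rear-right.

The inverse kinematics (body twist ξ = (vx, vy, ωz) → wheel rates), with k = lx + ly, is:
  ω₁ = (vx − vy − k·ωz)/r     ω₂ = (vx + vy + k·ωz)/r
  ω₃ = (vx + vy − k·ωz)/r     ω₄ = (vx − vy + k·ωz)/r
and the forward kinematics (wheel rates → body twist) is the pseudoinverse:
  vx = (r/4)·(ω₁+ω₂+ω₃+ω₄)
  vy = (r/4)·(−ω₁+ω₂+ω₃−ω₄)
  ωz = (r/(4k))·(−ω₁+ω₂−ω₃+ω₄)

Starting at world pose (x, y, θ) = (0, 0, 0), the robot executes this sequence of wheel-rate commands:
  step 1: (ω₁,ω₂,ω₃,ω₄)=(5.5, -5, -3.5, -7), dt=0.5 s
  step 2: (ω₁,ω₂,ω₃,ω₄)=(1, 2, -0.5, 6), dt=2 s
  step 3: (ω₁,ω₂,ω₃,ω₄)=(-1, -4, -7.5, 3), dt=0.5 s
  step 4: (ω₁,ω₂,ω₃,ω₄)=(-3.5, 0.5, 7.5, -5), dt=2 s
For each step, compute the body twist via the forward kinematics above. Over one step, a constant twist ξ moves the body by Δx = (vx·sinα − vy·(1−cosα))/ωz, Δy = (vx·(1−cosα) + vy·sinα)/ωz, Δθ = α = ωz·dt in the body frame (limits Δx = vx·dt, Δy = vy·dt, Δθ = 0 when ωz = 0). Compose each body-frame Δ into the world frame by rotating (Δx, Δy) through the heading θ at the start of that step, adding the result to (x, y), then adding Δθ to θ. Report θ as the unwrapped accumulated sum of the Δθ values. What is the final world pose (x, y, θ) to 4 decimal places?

(0.0424, 0.1037, -0.2625)

step 1: ξ=(vx,vy,ωz)=(-0.1000, -0.0700, -0.7000), dt=0.5 → body Δ=(-0.0550, -0.0256, -0.3500) → world pose (-0.0550, -0.0256, -0.3500)
step 2: ξ=(vx,vy,ωz)=(0.0850, -0.0550, 0.3750), dt=2.0 → body Δ=(0.1939, -0.0392, 0.7500) → world pose (0.1136, -0.1289, 0.4000)
step 3: ξ=(vx,vy,ωz)=(-0.0950, -0.1350, 0.3750), dt=0.5 → body Δ=(-0.0409, -0.0715, 0.1875) → world pose (0.1038, -0.2107, 0.5875)
step 4: ξ=(vx,vy,ωz)=(-0.0050, 0.1650, -0.4250), dt=2.0 → body Δ=(0.1232, 0.2957, -0.8500) → world pose (0.0424, 0.1037, -0.2625)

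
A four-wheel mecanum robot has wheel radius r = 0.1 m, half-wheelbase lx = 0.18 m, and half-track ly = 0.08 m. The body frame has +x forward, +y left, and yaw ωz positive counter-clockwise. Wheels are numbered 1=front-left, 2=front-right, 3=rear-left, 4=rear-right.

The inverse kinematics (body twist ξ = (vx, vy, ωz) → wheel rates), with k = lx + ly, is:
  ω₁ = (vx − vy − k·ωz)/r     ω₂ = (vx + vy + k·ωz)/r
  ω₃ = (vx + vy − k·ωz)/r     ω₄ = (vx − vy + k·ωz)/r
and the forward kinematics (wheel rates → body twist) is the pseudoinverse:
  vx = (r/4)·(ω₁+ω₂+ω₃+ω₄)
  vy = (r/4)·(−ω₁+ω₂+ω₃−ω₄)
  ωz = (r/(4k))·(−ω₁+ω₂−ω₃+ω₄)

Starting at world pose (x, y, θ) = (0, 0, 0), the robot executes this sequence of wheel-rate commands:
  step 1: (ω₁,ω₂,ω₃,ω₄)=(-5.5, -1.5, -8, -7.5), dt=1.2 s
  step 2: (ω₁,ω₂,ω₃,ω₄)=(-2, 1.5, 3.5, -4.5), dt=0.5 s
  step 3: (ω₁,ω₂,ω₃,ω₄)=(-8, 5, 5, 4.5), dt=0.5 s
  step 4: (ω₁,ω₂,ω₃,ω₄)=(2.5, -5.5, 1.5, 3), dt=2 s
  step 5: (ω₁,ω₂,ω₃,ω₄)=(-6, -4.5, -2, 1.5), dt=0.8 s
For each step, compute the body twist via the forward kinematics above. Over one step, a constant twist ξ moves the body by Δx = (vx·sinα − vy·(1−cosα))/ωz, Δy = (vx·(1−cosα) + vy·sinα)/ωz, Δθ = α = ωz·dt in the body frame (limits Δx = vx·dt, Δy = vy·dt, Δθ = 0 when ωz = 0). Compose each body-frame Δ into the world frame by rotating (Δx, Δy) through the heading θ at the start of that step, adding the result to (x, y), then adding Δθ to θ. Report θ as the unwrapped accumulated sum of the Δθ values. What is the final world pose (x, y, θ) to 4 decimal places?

(-0.8069, -0.1786, 0.0385)

step 1: ξ=(vx,vy,ωz)=(-0.5625, 0.0875, 0.4327), dt=1.2 → body Δ=(-0.6717, -0.0710, 0.5192) → world pose (-0.6717, -0.0710, 0.5192)
step 2: ξ=(vx,vy,ωz)=(-0.0375, 0.2875, -0.4327), dt=0.5 → body Δ=(-0.0031, 0.1447, -0.2163) → world pose (-0.7462, 0.0530, 0.3029)
step 3: ξ=(vx,vy,ωz)=(0.1625, 0.3375, 1.2019), dt=0.5 → body Δ=(0.0272, 0.1825, 0.6010) → world pose (-0.7746, 0.2353, 0.9038)
step 4: ξ=(vx,vy,ωz)=(0.0375, -0.2375, -0.6250), dt=2.0 → body Δ=(-0.2032, -0.4017, -1.2500) → world pose (-0.5847, -0.1728, -0.3462)
step 5: ξ=(vx,vy,ωz)=(-0.2750, -0.0500, 0.4808), dt=0.8 → body Δ=(-0.2070, -0.0808, 0.3846) → world pose (-0.8069, -0.1786, 0.0385)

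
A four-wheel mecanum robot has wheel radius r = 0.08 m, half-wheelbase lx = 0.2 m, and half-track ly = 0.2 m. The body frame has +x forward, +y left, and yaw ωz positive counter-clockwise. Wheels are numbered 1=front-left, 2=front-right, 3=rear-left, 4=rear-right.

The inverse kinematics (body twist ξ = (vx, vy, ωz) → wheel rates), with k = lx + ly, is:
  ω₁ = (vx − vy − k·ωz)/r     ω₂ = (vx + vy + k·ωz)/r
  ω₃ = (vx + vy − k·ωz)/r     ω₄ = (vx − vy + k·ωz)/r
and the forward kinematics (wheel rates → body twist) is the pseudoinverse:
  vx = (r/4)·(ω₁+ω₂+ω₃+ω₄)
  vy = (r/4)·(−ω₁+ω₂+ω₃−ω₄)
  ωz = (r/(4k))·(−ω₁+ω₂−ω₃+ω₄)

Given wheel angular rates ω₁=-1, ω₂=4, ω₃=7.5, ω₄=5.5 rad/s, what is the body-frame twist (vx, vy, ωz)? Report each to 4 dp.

k = lx + ly = 0.2 + 0.2 = 0.4000
ω₁+ω₂+ω₃+ω₄ = 16.0000  →  vx = (0.08/4)·16.0000 = 0.3200
−ω₁+ω₂+ω₃−ω₄ = 7.0000  →  vy = (0.08/4)·7.0000 = 0.1400
−ω₁+ω₂−ω₃+ω₄ = 3.0000  →  ωz = (0.08/1.6000)·3.0000 = 0.1500

(0.3200, 0.1400, 0.1500)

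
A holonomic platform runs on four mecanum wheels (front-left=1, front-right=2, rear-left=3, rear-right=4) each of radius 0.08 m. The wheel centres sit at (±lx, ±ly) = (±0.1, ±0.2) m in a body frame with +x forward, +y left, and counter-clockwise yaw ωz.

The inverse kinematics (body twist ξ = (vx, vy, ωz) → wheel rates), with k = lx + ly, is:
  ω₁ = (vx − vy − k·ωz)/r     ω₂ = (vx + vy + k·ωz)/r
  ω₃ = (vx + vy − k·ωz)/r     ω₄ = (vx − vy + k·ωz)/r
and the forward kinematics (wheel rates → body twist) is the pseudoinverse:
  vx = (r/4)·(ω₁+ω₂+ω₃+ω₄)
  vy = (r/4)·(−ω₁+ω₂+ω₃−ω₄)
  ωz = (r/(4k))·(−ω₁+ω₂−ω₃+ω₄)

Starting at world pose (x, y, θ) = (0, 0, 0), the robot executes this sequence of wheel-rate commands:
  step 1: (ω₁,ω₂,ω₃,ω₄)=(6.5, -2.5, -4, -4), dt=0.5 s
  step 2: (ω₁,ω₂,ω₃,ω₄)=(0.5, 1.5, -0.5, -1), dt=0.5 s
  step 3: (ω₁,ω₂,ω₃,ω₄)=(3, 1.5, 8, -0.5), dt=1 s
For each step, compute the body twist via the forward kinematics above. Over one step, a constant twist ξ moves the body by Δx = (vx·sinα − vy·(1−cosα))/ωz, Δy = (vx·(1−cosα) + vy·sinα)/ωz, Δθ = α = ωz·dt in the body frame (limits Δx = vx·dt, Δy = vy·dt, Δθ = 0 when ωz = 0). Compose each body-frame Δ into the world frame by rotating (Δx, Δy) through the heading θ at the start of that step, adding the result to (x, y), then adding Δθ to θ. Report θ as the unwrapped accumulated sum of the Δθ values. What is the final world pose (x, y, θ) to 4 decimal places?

(0.2280, -0.0939, -0.9500)

step 1: ξ=(vx,vy,ωz)=(-0.0800, -0.1800, -0.6000), dt=0.5 → body Δ=(-0.0528, -0.0827, -0.3000) → world pose (-0.0528, -0.0827, -0.3000)
step 2: ξ=(vx,vy,ωz)=(0.0100, 0.0300, 0.0333), dt=0.5 → body Δ=(0.0049, 0.0150, 0.0167) → world pose (-0.0437, -0.0698, -0.2833)
step 3: ξ=(vx,vy,ωz)=(0.2400, 0.1400, -0.6667), dt=1.0 → body Δ=(0.2676, 0.0528, -0.6667) → world pose (0.2280, -0.0939, -0.9500)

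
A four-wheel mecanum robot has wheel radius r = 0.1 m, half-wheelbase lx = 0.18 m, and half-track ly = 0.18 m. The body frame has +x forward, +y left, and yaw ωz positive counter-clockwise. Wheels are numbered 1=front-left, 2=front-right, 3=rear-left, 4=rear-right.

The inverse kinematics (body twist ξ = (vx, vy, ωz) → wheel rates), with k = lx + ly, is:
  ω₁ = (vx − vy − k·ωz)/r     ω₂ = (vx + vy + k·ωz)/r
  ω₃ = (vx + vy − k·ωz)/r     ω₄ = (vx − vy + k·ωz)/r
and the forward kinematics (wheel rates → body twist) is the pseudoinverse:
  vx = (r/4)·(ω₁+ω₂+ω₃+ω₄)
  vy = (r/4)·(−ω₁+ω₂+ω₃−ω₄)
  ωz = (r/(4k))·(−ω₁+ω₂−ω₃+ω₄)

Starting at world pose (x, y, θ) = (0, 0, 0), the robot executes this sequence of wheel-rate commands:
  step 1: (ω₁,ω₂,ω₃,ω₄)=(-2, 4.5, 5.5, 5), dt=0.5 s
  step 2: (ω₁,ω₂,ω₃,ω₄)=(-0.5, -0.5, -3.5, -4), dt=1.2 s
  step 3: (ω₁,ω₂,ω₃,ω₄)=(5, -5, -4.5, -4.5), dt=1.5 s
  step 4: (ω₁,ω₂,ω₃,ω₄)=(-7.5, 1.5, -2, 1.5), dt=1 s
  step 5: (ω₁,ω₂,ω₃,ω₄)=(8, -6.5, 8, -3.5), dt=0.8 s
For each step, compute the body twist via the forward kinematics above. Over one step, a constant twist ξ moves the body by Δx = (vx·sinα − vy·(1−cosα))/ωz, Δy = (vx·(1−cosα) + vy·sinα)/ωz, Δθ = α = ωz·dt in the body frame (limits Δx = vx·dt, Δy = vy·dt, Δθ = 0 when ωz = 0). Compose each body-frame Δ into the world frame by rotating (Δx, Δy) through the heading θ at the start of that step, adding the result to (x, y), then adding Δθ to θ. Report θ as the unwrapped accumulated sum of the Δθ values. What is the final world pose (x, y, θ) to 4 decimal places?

(-0.5680, -0.0797, -1.4514)

step 1: ξ=(vx,vy,ωz)=(0.3250, 0.1750, 0.4167), dt=0.5 → body Δ=(0.1522, 0.1037, 0.2083) → world pose (0.1522, 0.1037, 0.2083)
step 2: ξ=(vx,vy,ωz)=(-0.2125, 0.0125, -0.0347), dt=1.2 → body Δ=(-0.2546, 0.0203, -0.0417) → world pose (-0.1011, 0.0709, 0.1667)
step 3: ξ=(vx,vy,ωz)=(-0.2250, -0.2500, -0.6944), dt=1.5 → body Δ=(-0.4580, -0.1503, -1.0417) → world pose (-0.5278, -0.1533, -0.8750)
step 4: ξ=(vx,vy,ωz)=(-0.1625, 0.1375, 0.8681), dt=1.0 → body Δ=(-0.1989, 0.0547, 0.8681) → world pose (-0.6133, 0.0344, -0.0069)
step 5: ξ=(vx,vy,ωz)=(0.1500, -0.0750, -1.8056), dt=0.8 → body Δ=(0.0461, -0.1138, -1.4444) → world pose (-0.5680, -0.0797, -1.4514)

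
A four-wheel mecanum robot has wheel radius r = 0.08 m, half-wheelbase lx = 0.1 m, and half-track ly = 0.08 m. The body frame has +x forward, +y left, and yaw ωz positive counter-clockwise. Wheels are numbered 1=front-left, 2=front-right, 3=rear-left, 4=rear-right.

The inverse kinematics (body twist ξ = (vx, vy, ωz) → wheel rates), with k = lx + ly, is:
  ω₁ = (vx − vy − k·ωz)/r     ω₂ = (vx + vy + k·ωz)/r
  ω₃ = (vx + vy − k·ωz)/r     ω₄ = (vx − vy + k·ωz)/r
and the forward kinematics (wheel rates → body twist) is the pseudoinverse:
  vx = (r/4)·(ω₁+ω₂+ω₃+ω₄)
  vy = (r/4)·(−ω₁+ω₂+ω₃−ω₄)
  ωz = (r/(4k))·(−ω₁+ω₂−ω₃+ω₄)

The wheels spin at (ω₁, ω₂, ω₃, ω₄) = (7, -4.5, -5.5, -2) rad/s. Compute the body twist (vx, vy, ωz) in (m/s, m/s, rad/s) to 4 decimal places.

k = lx + ly = 0.1 + 0.08 = 0.1800
ω₁+ω₂+ω₃+ω₄ = -5.0000  →  vx = (0.08/4)·-5.0000 = -0.1000
−ω₁+ω₂+ω₃−ω₄ = -15.0000  →  vy = (0.08/4)·-15.0000 = -0.3000
−ω₁+ω₂−ω₃+ω₄ = -8.0000  →  ωz = (0.08/0.7200)·-8.0000 = -0.8889

(-0.1000, -0.3000, -0.8889)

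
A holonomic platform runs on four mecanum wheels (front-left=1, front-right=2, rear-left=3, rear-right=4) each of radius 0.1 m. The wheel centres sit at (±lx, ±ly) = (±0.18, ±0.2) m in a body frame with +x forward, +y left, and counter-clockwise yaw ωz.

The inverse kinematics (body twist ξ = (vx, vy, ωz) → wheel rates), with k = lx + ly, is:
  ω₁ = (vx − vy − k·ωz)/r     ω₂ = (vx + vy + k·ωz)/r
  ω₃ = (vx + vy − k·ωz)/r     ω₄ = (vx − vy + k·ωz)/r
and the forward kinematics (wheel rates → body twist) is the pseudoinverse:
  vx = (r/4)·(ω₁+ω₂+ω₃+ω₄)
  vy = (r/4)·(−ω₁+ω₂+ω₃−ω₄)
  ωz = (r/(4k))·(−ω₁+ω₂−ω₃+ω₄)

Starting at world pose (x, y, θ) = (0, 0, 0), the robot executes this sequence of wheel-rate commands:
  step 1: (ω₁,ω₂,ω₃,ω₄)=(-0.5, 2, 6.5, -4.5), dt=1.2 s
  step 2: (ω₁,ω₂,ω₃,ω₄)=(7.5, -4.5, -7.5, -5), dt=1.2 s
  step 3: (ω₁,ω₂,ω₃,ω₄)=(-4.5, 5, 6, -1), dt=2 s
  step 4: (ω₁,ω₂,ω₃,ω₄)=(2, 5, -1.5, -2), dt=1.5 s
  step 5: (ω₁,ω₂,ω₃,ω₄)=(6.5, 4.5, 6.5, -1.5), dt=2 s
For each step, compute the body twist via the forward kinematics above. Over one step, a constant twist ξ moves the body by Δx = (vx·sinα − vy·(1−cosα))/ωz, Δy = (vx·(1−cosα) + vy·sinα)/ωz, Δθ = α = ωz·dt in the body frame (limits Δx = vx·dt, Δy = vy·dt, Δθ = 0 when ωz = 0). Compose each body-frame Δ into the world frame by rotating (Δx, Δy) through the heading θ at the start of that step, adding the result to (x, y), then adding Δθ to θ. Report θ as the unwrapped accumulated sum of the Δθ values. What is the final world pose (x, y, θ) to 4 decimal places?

(1.0971, -0.3939, -2.1612)

step 1: ξ=(vx,vy,ωz)=(0.0875, 0.3375, -0.5592), dt=1.2 → body Δ=(0.2282, 0.3414, -0.6711) → world pose (0.2282, 0.3414, -0.6711)
step 2: ξ=(vx,vy,ωz)=(-0.2375, -0.3625, -0.6250), dt=1.2 → body Δ=(-0.4146, -0.2934, -0.7500) → world pose (-0.2790, 0.3694, -1.4211)
step 3: ξ=(vx,vy,ωz)=(0.1375, 0.4125, 0.1645), dt=2.0 → body Δ=(0.1356, 0.8550, 0.3289) → world pose (0.5867, 0.3629, -1.0921)
step 4: ξ=(vx,vy,ωz)=(0.0875, 0.0875, 0.1645), dt=1.5 → body Δ=(0.1138, 0.1460, 0.2467) → world pose (0.7687, 0.3291, -0.8454)
step 5: ξ=(vx,vy,ωz)=(0.4000, 0.1500, -0.6579), dt=2.0 → body Δ=(0.7588, -0.2340, -1.3158) → world pose (1.0971, -0.3939, -2.1612)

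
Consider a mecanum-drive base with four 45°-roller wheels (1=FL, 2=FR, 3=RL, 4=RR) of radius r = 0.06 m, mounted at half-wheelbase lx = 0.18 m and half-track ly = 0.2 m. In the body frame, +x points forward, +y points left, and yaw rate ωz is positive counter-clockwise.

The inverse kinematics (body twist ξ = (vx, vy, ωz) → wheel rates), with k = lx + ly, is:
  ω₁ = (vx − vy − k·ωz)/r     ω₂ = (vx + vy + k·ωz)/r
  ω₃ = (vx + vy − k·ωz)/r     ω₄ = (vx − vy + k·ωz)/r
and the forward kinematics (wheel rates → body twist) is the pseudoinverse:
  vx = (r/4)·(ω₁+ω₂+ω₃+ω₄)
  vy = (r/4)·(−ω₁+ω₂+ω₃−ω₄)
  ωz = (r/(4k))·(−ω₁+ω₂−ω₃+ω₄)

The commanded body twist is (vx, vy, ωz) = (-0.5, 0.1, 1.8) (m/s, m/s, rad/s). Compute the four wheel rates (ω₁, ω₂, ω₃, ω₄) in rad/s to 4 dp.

(-21.4000, 4.7333, -18.0667, 1.4000)

k = lx + ly = 0.18 + 0.2 = 0.3800;  k·ωz = 0.3800·1.8 = 0.6840
ω₁ (FL) = (vx − vy − k·ωz)/r = -1.2840/0.06 = -21.4000
ω₂ (FR) = (vx + vy + k·ωz)/r = 0.2840/0.06 = 4.7333
ω₃ (RL) = (vx + vy − k·ωz)/r = -1.0840/0.06 = -18.0667
ω₄ (RR) = (vx − vy + k·ωz)/r = 0.0840/0.06 = 1.4000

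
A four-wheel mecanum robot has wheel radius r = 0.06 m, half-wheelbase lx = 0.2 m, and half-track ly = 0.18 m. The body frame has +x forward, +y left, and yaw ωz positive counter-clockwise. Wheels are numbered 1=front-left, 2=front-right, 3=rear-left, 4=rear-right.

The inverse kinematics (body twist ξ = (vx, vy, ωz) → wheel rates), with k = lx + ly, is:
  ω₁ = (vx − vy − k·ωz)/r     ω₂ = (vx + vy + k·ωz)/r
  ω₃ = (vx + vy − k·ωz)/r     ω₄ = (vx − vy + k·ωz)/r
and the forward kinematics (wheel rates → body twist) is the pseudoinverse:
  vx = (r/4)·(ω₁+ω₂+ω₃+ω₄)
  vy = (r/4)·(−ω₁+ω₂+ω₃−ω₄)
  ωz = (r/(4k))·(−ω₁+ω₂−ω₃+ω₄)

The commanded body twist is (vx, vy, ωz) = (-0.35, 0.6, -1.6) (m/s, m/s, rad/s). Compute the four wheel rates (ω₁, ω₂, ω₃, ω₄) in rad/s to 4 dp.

k = lx + ly = 0.2 + 0.18 = 0.3800;  k·ωz = 0.3800·-1.6 = -0.6080
ω₁ (FL) = (vx − vy − k·ωz)/r = -0.3420/0.06 = -5.7000
ω₂ (FR) = (vx + vy + k·ωz)/r = -0.3580/0.06 = -5.9667
ω₃ (RL) = (vx + vy − k·ωz)/r = 0.8580/0.06 = 14.3000
ω₄ (RR) = (vx − vy + k·ωz)/r = -1.5580/0.06 = -25.9667

(-5.7000, -5.9667, 14.3000, -25.9667)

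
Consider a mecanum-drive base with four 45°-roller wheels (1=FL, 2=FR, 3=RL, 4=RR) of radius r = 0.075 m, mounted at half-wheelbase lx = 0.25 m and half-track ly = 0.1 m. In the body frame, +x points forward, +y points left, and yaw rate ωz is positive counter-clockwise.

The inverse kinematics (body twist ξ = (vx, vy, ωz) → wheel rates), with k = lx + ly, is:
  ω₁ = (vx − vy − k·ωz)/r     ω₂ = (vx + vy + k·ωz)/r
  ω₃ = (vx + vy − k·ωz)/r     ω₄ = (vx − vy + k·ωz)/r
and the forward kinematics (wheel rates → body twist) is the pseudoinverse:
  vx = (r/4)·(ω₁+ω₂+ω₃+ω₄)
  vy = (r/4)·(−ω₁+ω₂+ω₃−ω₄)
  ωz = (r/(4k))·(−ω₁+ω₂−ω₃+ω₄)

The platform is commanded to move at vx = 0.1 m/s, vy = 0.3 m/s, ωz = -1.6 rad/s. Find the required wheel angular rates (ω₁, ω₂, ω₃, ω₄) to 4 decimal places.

k = lx + ly = 0.25 + 0.1 = 0.3500;  k·ωz = 0.3500·-1.6 = -0.5600
ω₁ (FL) = (vx − vy − k·ωz)/r = 0.3600/0.075 = 4.8000
ω₂ (FR) = (vx + vy + k·ωz)/r = -0.1600/0.075 = -2.1333
ω₃ (RL) = (vx + vy − k·ωz)/r = 0.9600/0.075 = 12.8000
ω₄ (RR) = (vx − vy + k·ωz)/r = -0.7600/0.075 = -10.1333

(4.8000, -2.1333, 12.8000, -10.1333)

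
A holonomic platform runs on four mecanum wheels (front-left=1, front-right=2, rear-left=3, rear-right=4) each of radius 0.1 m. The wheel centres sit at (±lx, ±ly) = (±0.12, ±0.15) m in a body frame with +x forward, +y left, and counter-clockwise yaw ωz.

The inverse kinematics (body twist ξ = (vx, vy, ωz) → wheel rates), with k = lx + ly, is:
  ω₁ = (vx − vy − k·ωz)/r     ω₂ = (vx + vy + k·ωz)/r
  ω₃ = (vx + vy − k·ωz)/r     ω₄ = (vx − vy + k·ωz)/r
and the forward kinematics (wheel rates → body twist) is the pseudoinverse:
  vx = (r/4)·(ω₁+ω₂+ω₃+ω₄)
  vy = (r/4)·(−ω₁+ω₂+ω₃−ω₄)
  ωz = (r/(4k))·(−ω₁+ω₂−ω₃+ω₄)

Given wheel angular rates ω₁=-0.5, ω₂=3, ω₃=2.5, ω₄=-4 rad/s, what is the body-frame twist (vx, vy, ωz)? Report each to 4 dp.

(0.0250, 0.2500, -0.2778)

k = lx + ly = 0.12 + 0.15 = 0.2700
ω₁+ω₂+ω₃+ω₄ = 1.0000  →  vx = (0.1/4)·1.0000 = 0.0250
−ω₁+ω₂+ω₃−ω₄ = 10.0000  →  vy = (0.1/4)·10.0000 = 0.2500
−ω₁+ω₂−ω₃+ω₄ = -3.0000  →  ωz = (0.1/1.0800)·-3.0000 = -0.2778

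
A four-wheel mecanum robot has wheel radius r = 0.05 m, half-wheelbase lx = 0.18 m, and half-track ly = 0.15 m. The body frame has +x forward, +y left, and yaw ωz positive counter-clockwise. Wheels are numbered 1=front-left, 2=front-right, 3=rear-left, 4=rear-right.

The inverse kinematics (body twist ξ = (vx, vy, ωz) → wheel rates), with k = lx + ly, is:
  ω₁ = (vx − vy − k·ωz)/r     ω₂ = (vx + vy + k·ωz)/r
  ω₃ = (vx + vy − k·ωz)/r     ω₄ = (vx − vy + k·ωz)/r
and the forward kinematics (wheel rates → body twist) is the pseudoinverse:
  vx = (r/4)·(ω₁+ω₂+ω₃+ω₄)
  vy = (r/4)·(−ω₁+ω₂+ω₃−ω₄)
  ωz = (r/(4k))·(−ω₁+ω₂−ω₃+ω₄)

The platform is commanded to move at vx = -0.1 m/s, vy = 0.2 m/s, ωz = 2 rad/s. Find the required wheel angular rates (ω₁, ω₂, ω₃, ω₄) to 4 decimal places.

k = lx + ly = 0.18 + 0.15 = 0.3300;  k·ωz = 0.3300·2 = 0.6600
ω₁ (FL) = (vx − vy − k·ωz)/r = -0.9600/0.05 = -19.2000
ω₂ (FR) = (vx + vy + k·ωz)/r = 0.7600/0.05 = 15.2000
ω₃ (RL) = (vx + vy − k·ωz)/r = -0.5600/0.05 = -11.2000
ω₄ (RR) = (vx − vy + k·ωz)/r = 0.3600/0.05 = 7.2000

(-19.2000, 15.2000, -11.2000, 7.2000)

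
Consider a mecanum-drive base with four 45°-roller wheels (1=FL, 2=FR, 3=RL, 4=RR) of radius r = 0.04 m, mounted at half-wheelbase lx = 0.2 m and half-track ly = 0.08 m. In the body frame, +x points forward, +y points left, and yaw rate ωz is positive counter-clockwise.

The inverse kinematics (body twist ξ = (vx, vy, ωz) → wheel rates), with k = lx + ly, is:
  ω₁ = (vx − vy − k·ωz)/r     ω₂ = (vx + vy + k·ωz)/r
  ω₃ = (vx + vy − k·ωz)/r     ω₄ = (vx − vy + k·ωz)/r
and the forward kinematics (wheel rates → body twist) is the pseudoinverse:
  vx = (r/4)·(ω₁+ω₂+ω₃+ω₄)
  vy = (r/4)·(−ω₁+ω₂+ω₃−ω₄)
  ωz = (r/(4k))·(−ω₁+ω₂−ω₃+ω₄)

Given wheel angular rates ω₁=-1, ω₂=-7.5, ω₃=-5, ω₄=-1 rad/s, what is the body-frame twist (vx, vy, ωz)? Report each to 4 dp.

k = lx + ly = 0.2 + 0.08 = 0.2800
ω₁+ω₂+ω₃+ω₄ = -14.5000  →  vx = (0.04/4)·-14.5000 = -0.1450
−ω₁+ω₂+ω₃−ω₄ = -10.5000  →  vy = (0.04/4)·-10.5000 = -0.1050
−ω₁+ω₂−ω₃+ω₄ = -2.5000  →  ωz = (0.04/1.1200)·-2.5000 = -0.0893

(-0.1450, -0.1050, -0.0893)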